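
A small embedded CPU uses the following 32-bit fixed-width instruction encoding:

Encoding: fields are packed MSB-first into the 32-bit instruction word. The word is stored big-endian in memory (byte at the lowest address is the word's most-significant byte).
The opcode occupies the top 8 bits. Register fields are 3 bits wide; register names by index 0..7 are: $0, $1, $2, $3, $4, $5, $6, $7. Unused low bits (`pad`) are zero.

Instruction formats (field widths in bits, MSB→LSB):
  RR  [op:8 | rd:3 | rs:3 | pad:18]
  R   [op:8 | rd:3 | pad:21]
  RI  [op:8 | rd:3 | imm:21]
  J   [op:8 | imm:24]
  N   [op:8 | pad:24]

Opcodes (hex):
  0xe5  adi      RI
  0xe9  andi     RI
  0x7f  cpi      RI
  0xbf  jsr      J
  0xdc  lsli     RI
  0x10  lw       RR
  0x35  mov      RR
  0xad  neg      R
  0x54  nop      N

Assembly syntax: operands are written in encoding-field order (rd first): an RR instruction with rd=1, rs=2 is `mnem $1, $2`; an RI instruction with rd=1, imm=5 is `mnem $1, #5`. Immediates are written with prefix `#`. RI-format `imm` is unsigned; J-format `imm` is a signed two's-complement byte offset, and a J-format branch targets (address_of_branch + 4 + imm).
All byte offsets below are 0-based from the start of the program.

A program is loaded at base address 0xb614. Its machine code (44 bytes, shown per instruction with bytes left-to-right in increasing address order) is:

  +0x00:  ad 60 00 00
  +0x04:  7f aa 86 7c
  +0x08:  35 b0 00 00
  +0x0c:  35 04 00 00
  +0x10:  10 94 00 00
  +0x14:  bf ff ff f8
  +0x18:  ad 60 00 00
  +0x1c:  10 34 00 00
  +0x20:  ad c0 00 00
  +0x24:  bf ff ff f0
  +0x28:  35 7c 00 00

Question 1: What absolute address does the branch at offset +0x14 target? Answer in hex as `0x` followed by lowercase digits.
0xb624

[14] bf ff ff f8 → 0xbffffff8
  op=0xbffffff8>>24=0xbf ⇒ jsr (J)
  [23:0] imm=16777208 (s24→-8) = #-8
  target = base 0xb614 + off 0x14 + 4 + imm -8 = 0xb624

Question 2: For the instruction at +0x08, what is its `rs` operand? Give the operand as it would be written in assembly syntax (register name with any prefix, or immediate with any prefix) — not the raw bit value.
$4

@+08  big-endian(35 b0 00 00) = 0x35b00000
  top 8b → 0x35 → mov [RR]
  rd@[23:21]=0x5 ⇒ $5
  rs@[20:18]=0x4 ⇒ $4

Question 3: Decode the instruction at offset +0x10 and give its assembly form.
[10] 10 94 00 00 → 0x10940000
  opcode bits[31:24]=0x10: lw/RR
  rd@[23:21]=0x4 ⇒ $4
  rs@[20:18]=0x5 ⇒ $5

lw $4, $5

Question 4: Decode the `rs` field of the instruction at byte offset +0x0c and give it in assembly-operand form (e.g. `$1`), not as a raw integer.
$1

[0c] 35 04 00 00 → 0x35040000
  op=0x35040000>>24=0x35 ⇒ mov (RR)
  rd@[23:21]=0x0 ⇒ $0
  rs@[20:18]=0x1 ⇒ $1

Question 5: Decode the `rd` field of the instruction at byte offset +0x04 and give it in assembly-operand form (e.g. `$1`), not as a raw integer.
+0x04: 7f aa 86 7c ⇒ word 0x7faa867c (big)
  top 8b → 0x7f → cpi [RI]
  rd@[23:21]=0x5 ⇒ $5
  imm@[20:0]=0xa867c ⇒ #689788

$5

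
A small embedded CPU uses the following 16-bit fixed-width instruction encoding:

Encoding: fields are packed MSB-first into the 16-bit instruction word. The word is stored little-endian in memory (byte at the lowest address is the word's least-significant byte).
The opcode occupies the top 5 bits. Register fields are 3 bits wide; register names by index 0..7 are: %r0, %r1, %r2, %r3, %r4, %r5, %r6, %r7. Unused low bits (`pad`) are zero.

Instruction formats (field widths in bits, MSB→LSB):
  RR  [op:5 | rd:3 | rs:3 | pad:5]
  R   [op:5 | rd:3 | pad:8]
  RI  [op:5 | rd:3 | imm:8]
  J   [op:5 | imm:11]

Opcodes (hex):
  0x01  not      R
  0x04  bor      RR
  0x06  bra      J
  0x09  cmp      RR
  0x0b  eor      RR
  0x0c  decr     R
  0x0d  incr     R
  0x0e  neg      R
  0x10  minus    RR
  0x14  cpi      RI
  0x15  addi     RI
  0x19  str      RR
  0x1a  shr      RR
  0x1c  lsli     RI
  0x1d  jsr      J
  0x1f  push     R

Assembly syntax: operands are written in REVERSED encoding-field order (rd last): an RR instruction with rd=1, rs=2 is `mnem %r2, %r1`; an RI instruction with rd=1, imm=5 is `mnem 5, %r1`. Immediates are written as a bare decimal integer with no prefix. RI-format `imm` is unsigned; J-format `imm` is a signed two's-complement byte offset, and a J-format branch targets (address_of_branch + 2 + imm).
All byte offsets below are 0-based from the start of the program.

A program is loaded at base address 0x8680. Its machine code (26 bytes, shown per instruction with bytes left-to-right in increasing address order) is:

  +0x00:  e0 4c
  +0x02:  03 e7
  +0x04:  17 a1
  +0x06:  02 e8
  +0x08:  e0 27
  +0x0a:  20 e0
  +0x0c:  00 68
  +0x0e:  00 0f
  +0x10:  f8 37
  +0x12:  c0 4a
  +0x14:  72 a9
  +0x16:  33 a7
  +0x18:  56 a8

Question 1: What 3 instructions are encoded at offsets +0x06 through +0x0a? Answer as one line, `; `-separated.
[06] 02 e8 → 0xe802
  top 5b → 0x1d → jsr [J]
  imm: (w>>0)&0x7ff=0x2 → 2
[08] e0 27 → 0x27e0
  top 5b → 0x4 → bor [RR]
  rd: (w>>8)&0x7=0x7 → %r7
  rs: (w>>5)&0x7=0x7 → %r7
[0a] 20 e0 → 0xe020
  top 5b → 0x1c → lsli [RI]
  rd: (w>>8)&0x7=0x0 → %r0
  imm: (w>>0)&0xff=0x20 → 32

jsr 2; bor %r7, %r7; lsli 32, %r0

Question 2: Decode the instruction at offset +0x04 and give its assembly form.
cpi 23, %r1

off 0x04: read 17 a1 as little → 0xa117
  opcode bits[15:11]=0x14: cpi/RI
  rd: (w>>8)&0x7=0x1 → %r1
  imm: (w>>0)&0xff=0x17 → 23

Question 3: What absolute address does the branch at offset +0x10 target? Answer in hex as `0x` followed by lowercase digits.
0x868a

+0x10: f8 37 ⇒ word 0x37f8 (little)
  opcode bits[15:11]=0x6: bra/J
  imm: (w>>0)&0x7ff=0x7f8 (s11→-8) → -8
  target = base 0x8680 + off 0x10 + 2 + imm -8 = 0x868a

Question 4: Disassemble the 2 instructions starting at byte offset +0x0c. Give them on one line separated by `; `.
incr %r0; not %r7

off 0x0c: read 00 68 as little → 0x6800
  opcode bits[15:11]=0xd: incr/R
  rd: (w>>8)&0x7=0x0 → %r0
off 0x0e: read 00 0f as little → 0x0f00
  opcode bits[15:11]=0x1: not/R
  rd: (w>>8)&0x7=0x7 → %r7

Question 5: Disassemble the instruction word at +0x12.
+0x12: c0 4a ⇒ word 0x4ac0 (little)
  top 5b → 0x9 → cmp [RR]
  rd: (w>>8)&0x7=0x2 → %r2
  rs: (w>>5)&0x7=0x6 → %r6

cmp %r6, %r2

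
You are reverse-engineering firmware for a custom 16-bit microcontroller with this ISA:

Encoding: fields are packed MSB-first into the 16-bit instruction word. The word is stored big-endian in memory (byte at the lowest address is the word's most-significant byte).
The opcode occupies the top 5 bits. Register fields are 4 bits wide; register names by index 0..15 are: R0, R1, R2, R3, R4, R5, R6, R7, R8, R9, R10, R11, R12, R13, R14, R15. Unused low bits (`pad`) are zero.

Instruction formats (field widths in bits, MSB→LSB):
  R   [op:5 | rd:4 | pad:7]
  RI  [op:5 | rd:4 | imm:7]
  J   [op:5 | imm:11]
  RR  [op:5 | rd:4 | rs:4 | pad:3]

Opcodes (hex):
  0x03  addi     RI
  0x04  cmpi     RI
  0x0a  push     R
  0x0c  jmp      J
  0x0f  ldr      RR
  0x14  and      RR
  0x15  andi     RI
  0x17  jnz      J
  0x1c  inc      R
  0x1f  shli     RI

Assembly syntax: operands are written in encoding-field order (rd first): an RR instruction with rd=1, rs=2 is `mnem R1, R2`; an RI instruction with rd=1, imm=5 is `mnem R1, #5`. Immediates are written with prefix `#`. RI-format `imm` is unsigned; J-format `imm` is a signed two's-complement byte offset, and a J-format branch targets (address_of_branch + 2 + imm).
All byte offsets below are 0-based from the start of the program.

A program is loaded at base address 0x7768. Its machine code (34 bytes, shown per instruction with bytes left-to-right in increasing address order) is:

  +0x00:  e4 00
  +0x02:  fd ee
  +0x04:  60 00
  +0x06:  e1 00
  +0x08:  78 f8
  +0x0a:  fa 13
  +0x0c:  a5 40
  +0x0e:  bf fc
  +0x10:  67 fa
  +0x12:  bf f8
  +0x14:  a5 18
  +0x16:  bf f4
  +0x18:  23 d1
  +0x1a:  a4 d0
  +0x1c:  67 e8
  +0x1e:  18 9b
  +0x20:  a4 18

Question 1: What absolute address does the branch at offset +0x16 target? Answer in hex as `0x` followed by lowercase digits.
0x7774

off 0x16: read bf f4 as big → 0xbff4
  top 5b → 0x17 → jnz [J]
  [10:0] imm=2036 (s11→-12) = #-12
  target = base 0x7768 + off 0x16 + 2 + imm -12 = 0x7774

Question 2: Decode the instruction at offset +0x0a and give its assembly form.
shli R4, #19

@+0a  big-endian(fa 13) = 0xfa13
  op=0xfa13>>11=0x1f ⇒ shli (RI)
  [10:7] rd=4 = R4
  [6:0] imm=19 = #19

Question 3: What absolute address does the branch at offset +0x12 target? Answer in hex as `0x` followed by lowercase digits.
+0x12: bf f8 ⇒ word 0xbff8 (big)
  op=0xbff8>>11=0x17 ⇒ jnz (J)
  [10:0] imm=2040 (s11→-8) = #-8
  target = base 0x7768 + off 0x12 + 2 + imm -8 = 0x7774

0x7774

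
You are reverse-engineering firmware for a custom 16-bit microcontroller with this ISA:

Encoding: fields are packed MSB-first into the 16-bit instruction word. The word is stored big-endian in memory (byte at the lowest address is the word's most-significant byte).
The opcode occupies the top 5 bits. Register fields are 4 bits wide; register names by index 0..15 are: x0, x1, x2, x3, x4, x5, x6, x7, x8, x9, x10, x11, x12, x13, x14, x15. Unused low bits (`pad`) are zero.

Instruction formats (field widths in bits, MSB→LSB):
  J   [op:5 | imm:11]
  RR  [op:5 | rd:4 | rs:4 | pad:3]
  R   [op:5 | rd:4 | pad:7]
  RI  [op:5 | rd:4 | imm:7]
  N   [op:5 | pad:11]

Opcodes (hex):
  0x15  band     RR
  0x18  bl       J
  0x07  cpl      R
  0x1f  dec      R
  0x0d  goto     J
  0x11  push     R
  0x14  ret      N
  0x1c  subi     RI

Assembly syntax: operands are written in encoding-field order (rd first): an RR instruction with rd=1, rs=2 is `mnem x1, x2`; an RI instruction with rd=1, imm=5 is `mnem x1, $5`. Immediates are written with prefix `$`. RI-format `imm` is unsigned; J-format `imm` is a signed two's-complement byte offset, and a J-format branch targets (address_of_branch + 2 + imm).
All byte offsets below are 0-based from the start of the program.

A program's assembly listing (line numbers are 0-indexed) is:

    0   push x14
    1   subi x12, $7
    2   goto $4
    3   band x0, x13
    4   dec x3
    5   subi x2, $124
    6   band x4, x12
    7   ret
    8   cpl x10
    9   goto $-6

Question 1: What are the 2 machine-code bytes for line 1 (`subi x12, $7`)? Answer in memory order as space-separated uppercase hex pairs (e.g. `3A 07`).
E6 07

line 1 (subi): pack op=0x1c:5|rd=12:4|imm=7:7 = 0xe607; big→ e6 07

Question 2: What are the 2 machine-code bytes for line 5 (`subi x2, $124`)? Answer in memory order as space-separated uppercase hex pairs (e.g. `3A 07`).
E1 7C

5. subi fields op=0x1c:5|rd=2:4|imm=124:7 → word e17ch → e1 7c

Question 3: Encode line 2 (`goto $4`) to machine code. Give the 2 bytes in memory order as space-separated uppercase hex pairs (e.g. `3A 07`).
2. goto fields op=0xd:5|imm=4:11 → word 6804h → 68 04

68 04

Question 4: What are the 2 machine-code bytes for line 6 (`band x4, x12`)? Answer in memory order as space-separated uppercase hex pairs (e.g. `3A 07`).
AA 60

line 6 (band): pack op=0x15:5|rd=4:4|rs=12:4|pad=0:3 = 0xaa60; big→ aa 60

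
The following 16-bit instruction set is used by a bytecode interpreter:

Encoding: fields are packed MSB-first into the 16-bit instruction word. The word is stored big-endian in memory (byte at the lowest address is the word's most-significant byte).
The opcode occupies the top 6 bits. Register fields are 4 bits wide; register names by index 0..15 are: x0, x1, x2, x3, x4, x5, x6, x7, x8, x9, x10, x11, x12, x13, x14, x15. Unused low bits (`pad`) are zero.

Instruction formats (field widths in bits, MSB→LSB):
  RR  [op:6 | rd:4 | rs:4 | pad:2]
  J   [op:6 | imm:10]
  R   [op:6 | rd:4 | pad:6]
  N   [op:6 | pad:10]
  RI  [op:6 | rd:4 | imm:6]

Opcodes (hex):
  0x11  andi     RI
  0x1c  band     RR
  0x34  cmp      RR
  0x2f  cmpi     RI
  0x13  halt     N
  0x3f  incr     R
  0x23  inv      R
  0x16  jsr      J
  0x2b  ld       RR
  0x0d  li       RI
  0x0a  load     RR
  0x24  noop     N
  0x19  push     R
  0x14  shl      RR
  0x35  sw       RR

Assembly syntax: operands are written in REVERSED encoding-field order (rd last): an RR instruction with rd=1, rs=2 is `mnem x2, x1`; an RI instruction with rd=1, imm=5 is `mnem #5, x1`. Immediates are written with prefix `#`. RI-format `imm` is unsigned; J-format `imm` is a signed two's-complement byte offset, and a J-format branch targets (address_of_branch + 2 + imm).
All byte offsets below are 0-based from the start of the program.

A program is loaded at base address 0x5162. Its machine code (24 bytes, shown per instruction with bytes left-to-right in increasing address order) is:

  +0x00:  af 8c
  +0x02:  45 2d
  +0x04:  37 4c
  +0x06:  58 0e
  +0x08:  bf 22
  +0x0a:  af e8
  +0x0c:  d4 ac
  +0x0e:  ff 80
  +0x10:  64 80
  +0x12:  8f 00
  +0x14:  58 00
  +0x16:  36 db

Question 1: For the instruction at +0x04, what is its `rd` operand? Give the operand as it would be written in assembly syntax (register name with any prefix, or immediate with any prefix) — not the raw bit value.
x13

[04] 37 4c → 0x374c
  opcode bits[15:10]=0xd: li/RI
  rd@[9:6]=0xd ⇒ x13
  imm@[5:0]=0xc ⇒ #12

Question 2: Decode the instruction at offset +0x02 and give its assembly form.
[02] 45 2d → 0x452d
  op=0x452d>>10=0x11 ⇒ andi (RI)
  rd: (w>>6)&0xf=0x4 → x4
  imm: (w>>0)&0x3f=0x2d → #45

andi #45, x4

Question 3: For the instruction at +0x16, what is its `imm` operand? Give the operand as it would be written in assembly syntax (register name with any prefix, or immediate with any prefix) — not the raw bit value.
[16] 36 db → 0x36db
  opcode bits[15:10]=0xd: li/RI
  rd: (w>>6)&0xf=0xb → x11
  imm: (w>>0)&0x3f=0x1b → #27

#27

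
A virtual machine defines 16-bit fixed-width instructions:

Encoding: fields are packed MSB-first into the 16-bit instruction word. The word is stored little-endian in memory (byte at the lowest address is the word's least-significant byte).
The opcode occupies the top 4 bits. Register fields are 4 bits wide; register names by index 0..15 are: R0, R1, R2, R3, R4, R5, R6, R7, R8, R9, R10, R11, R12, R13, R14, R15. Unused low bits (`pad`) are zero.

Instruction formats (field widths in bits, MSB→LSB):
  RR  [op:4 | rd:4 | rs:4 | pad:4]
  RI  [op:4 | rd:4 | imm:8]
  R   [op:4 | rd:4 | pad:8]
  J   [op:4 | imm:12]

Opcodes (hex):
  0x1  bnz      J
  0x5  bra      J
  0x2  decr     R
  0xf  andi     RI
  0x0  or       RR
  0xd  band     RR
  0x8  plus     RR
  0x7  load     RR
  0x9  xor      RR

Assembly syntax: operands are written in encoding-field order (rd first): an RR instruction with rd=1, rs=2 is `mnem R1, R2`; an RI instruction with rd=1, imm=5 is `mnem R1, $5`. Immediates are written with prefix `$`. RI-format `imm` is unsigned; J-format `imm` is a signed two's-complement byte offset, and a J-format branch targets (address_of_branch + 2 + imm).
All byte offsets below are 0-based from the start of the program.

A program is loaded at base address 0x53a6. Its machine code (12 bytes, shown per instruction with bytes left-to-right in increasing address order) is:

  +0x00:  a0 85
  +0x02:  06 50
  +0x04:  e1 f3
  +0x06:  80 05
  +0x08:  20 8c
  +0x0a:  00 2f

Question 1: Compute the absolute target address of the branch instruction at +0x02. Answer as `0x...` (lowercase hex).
@+02  little-endian(06 50) = 0x5006
  opcode bits[15:12]=0x5: bra/J
  imm: (w>>0)&0xfff=0x6 → $6
  target = base 0x53a6 + off 0x02 + 2 + imm 6 = 0x53b0

0x53b0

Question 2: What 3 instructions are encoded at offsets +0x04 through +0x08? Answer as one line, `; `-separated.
off 0x04: read e1 f3 as little → 0xf3e1
  op=0xf3e1>>12=0xf ⇒ andi (RI)
  [11:8] rd=3 = R3
  [7:0] imm=225 = $225
off 0x06: read 80 05 as little → 0x0580
  op=0x0580>>12=0x0 ⇒ or (RR)
  [11:8] rd=5 = R5
  [7:4] rs=8 = R8
off 0x08: read 20 8c as little → 0x8c20
  op=0x8c20>>12=0x8 ⇒ plus (RR)
  [11:8] rd=12 = R12
  [7:4] rs=2 = R2

andi R3, $225; or R5, R8; plus R12, R2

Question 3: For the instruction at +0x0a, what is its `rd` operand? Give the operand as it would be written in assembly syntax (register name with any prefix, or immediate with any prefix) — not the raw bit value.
R15

@+0a  little-endian(00 2f) = 0x2f00
  opcode bits[15:12]=0x2: decr/R
  rd@[11:8]=0xf ⇒ R15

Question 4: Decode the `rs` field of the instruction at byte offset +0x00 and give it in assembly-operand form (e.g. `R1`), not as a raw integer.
R10

@+00  little-endian(a0 85) = 0x85a0
  op=0x85a0>>12=0x8 ⇒ plus (RR)
  rd: (w>>8)&0xf=0x5 → R5
  rs: (w>>4)&0xf=0xa → R10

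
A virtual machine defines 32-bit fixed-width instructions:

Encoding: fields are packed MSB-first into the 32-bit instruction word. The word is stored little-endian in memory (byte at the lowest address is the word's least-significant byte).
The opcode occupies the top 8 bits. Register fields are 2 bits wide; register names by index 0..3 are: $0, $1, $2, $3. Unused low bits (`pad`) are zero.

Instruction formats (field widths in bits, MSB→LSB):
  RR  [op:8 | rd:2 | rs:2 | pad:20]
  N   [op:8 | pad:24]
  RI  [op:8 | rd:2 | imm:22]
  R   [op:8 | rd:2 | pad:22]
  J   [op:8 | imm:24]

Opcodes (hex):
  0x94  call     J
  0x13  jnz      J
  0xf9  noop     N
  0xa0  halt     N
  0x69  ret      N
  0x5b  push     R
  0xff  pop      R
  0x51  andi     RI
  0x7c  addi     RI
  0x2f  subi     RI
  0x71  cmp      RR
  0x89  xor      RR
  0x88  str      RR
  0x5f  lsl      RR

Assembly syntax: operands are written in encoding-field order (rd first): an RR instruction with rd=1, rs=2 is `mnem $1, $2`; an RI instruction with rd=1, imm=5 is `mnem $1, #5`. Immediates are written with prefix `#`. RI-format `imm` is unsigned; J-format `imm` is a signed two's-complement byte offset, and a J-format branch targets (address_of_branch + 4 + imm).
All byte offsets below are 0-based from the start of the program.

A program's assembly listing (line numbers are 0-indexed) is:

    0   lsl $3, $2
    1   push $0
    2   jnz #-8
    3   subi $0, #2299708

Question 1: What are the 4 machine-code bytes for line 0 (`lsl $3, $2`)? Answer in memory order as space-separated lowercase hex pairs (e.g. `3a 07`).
0. lsl fields op=0x5f:8|rd=3:2|rs=2:2|pad=0:20 → word 5fe00000h → 00 00 e0 5f

00 00 e0 5f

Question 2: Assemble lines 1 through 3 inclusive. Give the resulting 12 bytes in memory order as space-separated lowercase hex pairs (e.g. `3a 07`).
00 00 00 5b f8 ff ff 13 3c 17 23 2f

L1: push op=0x5b:8|rd=0:2|pad=0:22 ⇒ 0x5b000000 ⇒ little 00 00 00 5b
L2: jnz op=0x13:8|imm=-8:24 ⇒ 0x13fffff8 ⇒ little f8 ff ff 13
L3: subi op=0x2f:8|rd=0:2|imm=2299708:22 ⇒ 0x2f23173c ⇒ little 3c 17 23 2f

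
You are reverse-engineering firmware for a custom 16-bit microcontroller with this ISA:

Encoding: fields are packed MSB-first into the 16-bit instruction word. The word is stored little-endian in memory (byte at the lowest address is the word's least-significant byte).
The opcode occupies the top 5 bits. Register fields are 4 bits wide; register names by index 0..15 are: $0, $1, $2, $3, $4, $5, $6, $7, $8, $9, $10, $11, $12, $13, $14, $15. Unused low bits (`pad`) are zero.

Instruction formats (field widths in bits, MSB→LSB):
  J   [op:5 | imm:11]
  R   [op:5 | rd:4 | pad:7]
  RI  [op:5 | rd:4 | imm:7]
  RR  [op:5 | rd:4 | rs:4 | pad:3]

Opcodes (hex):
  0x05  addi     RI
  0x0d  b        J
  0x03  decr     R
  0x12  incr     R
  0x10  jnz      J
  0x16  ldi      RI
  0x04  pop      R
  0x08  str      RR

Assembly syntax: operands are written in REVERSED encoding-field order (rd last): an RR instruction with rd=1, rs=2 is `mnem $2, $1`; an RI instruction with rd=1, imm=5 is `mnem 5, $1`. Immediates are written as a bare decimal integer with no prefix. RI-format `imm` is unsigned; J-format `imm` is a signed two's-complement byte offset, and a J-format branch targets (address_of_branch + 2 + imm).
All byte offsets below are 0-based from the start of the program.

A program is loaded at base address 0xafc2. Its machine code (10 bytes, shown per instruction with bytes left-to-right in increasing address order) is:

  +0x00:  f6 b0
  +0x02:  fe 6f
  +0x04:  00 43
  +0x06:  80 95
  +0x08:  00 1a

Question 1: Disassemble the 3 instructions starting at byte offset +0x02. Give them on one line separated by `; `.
+0x02: fe 6f ⇒ word 0x6ffe (little)
  top 5b → 0xd → b [J]
  [10:0] imm=2046 (s11→-2) = -2
+0x04: 00 43 ⇒ word 0x4300 (little)
  top 5b → 0x8 → str [RR]
  [10:7] rd=6 = $6
  [6:3] rs=0 = $0
+0x06: 80 95 ⇒ word 0x9580 (little)
  top 5b → 0x12 → incr [R]
  [10:7] rd=11 = $11

b -2; str $0, $6; incr $11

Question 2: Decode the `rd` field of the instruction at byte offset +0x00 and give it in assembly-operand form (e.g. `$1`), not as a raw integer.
off 0x00: read f6 b0 as little → 0xb0f6
  top 5b → 0x16 → ldi [RI]
  rd: (w>>7)&0xf=0x1 → $1
  imm: (w>>0)&0x7f=0x76 → 118

$1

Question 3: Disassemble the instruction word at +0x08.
decr $4

[08] 00 1a → 0x1a00
  op=0x1a00>>11=0x3 ⇒ decr (R)
  rd@[10:7]=0x4 ⇒ $4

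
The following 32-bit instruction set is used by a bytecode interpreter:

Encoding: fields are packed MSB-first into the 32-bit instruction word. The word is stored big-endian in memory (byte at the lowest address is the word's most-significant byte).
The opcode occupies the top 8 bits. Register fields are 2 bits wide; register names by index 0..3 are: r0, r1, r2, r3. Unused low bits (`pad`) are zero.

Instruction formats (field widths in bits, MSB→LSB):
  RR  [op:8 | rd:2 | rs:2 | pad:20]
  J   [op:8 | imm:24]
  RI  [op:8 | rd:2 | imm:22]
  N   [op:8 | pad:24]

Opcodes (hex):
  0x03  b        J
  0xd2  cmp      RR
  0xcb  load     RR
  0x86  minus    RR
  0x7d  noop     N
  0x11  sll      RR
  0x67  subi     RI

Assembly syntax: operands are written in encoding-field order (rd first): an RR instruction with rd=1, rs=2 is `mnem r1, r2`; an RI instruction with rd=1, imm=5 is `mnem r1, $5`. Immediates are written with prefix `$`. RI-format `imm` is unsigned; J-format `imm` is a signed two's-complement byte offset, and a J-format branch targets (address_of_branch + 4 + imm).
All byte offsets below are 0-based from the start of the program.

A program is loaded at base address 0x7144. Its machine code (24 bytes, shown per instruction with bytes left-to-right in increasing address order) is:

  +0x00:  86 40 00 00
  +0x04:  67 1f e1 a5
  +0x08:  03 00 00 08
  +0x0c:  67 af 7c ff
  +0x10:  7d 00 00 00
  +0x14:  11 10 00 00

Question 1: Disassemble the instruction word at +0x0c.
subi r2, $3112191

@+0c  big-endian(67 af 7c ff) = 0x67af7cff
  op=0x67af7cff>>24=0x67 ⇒ subi (RI)
  [23:22] rd=2 = r2
  [21:0] imm=3112191 = $3112191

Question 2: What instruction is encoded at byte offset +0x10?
noop

@+10  big-endian(7d 00 00 00) = 0x7d000000
  opcode bits[31:24]=0x7d: noop/N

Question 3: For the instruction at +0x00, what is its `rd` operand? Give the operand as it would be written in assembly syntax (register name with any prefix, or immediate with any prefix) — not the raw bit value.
r1

[00] 86 40 00 00 → 0x86400000
  top 8b → 0x86 → minus [RR]
  rd@[23:22]=0x1 ⇒ r1
  rs@[21:20]=0x0 ⇒ r0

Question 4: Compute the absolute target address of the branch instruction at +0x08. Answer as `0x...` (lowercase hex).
[08] 03 00 00 08 → 0x03000008
  top 8b → 0x3 → b [J]
  imm: (w>>0)&0xffffff=0x8 → $8
  target = base 0x7144 + off 0x08 + 4 + imm 8 = 0x7158

0x7158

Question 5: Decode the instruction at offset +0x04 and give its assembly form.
off 0x04: read 67 1f e1 a5 as big → 0x671fe1a5
  opcode bits[31:24]=0x67: subi/RI
  [23:22] rd=0 = r0
  [21:0] imm=2089381 = $2089381

subi r0, $2089381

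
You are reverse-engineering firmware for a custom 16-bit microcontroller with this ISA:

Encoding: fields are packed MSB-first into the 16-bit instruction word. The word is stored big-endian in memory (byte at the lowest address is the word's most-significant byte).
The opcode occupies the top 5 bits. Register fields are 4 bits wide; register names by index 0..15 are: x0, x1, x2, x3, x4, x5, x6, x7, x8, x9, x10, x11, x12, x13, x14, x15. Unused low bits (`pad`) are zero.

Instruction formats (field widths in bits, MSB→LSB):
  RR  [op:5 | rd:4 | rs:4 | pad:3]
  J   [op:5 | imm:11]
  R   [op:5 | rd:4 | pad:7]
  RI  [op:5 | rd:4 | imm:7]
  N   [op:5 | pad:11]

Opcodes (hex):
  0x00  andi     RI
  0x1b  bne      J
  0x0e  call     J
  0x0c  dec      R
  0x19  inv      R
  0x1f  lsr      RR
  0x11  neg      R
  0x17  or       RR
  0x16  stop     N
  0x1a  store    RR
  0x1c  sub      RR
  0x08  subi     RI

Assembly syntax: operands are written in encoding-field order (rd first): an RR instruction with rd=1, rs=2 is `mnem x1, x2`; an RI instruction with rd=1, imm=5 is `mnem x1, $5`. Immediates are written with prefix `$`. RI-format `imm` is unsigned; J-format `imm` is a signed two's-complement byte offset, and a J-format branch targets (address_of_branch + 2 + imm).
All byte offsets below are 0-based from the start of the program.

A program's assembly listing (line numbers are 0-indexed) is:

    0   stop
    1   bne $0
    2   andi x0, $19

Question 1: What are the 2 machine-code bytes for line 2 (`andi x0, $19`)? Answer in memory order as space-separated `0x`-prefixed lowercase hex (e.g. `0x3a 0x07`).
L2: andi op=0x0:5|rd=0:4|imm=19:7 ⇒ 0x0013 ⇒ big 00 13

0x00 0x13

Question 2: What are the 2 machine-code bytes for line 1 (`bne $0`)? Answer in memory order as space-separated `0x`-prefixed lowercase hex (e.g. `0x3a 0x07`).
0xd8 0x00

line 1 (bne): pack op=0x1b:5|imm=0:11 = 0xd800; big→ d8 00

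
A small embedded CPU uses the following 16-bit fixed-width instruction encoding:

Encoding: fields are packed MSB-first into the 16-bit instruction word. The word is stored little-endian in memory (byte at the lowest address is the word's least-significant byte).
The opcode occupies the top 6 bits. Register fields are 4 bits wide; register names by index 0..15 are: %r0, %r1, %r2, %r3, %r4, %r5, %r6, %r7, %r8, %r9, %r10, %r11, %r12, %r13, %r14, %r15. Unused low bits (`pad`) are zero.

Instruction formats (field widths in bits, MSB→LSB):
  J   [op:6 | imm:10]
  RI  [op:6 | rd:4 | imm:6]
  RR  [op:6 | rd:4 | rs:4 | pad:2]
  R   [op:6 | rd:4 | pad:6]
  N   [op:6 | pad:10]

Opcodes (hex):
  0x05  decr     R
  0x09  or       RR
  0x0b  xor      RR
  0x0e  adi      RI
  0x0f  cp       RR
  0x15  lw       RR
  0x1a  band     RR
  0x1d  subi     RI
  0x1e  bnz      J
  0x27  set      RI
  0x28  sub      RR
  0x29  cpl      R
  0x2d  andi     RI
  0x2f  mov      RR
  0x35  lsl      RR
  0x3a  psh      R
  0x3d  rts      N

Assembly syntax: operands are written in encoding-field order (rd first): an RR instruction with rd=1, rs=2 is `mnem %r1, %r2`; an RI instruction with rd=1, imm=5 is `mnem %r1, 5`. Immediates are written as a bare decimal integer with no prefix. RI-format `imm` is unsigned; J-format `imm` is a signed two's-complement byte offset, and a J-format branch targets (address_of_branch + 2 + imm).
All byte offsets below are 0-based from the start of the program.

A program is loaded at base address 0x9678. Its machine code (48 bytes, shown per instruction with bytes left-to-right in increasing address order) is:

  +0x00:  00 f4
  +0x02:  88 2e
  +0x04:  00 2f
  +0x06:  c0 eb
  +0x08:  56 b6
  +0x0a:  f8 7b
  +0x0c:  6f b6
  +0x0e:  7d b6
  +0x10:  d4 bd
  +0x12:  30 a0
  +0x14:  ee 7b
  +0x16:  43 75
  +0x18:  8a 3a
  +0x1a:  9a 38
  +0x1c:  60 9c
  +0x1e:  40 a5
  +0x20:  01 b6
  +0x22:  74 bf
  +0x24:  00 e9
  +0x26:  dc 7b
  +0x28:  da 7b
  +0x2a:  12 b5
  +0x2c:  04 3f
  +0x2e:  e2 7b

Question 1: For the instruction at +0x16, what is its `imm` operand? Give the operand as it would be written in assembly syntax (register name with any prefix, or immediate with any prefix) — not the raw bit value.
3

[16] 43 75 → 0x7543
  opcode bits[15:10]=0x1d: subi/RI
  rd: (w>>6)&0xf=0x5 → %r5
  imm: (w>>0)&0x3f=0x3 → 3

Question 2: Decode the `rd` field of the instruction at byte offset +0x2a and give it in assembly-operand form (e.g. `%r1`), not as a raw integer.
@+2a  little-endian(12 b5) = 0xb512
  opcode bits[15:10]=0x2d: andi/RI
  rd: (w>>6)&0xf=0x4 → %r4
  imm: (w>>0)&0x3f=0x12 → 18

%r4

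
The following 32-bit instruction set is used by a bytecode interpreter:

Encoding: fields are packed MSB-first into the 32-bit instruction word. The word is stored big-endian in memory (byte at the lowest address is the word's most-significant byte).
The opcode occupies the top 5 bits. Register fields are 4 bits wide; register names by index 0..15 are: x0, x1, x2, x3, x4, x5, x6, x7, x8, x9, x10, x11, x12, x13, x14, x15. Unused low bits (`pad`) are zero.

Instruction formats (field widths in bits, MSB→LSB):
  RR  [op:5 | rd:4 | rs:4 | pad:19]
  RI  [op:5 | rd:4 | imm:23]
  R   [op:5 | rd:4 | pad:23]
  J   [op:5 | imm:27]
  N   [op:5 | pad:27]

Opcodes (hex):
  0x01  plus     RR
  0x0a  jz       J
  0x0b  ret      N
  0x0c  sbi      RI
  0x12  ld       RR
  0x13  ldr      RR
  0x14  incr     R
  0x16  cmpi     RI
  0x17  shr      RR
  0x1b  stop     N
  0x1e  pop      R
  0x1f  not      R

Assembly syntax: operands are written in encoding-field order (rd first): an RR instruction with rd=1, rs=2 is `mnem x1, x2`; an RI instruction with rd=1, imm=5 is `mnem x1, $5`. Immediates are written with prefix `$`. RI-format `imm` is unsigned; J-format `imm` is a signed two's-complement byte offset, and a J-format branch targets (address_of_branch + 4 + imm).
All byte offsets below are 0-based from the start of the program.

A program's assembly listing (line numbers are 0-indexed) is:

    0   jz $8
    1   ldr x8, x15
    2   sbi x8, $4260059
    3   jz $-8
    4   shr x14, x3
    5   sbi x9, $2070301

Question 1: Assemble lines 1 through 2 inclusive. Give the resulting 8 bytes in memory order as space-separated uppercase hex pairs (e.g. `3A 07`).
line 1 (ldr): pack op=0x13:5|rd=8:4|rs=15:4|pad=0:19 = 0x9c780000; big→ 9c 78 00 00
line 2 (sbi): pack op=0xc:5|rd=8:4|imm=4260059:23 = 0x644100db; big→ 64 41 00 db

9C 78 00 00 64 41 00 DB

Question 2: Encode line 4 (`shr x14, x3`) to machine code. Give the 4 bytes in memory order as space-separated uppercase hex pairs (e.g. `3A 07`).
L4: shr op=0x17:5|rd=14:4|rs=3:4|pad=0:19 ⇒ 0xbf180000 ⇒ big bf 18 00 00

BF 18 00 00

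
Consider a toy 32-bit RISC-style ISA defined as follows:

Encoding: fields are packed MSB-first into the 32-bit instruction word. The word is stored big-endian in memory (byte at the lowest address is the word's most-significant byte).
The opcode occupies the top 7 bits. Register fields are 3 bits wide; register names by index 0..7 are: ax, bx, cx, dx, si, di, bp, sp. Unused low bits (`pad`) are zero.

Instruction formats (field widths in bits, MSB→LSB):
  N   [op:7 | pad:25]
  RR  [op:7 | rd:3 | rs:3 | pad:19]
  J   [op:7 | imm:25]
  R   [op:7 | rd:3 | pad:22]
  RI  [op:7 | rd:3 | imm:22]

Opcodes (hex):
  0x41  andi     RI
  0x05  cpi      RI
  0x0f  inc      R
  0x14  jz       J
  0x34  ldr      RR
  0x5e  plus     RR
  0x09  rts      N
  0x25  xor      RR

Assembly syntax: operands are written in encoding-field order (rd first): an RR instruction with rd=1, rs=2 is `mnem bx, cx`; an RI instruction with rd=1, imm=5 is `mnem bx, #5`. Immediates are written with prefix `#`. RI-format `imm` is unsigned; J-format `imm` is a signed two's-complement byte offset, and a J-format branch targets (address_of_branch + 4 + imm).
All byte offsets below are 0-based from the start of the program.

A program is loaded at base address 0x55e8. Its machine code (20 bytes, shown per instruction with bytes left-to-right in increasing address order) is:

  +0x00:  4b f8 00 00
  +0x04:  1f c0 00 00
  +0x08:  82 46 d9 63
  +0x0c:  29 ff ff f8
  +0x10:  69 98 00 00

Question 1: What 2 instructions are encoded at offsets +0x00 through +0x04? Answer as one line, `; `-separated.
xor sp, sp; inc sp

+0x00: 4b f8 00 00 ⇒ word 0x4bf80000 (big)
  op=0x4bf80000>>25=0x25 ⇒ xor (RR)
  [24:22] rd=7 = sp
  [21:19] rs=7 = sp
+0x04: 1f c0 00 00 ⇒ word 0x1fc00000 (big)
  op=0x1fc00000>>25=0xf ⇒ inc (R)
  [24:22] rd=7 = sp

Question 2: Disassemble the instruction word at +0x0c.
@+0c  big-endian(29 ff ff f8) = 0x29fffff8
  op=0x29fffff8>>25=0x14 ⇒ jz (J)
  [24:0] imm=33554424 (s25→-8) = #-8

jz #-8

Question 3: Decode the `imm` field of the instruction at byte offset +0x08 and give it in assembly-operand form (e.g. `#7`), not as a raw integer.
@+08  big-endian(82 46 d9 63) = 0x8246d963
  opcode bits[31:25]=0x41: andi/RI
  [24:22] rd=1 = bx
  [21:0] imm=448867 = #448867

#448867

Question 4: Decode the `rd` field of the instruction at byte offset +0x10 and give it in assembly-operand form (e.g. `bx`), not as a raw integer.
+0x10: 69 98 00 00 ⇒ word 0x69980000 (big)
  opcode bits[31:25]=0x34: ldr/RR
  [24:22] rd=6 = bp
  [21:19] rs=3 = dx

bp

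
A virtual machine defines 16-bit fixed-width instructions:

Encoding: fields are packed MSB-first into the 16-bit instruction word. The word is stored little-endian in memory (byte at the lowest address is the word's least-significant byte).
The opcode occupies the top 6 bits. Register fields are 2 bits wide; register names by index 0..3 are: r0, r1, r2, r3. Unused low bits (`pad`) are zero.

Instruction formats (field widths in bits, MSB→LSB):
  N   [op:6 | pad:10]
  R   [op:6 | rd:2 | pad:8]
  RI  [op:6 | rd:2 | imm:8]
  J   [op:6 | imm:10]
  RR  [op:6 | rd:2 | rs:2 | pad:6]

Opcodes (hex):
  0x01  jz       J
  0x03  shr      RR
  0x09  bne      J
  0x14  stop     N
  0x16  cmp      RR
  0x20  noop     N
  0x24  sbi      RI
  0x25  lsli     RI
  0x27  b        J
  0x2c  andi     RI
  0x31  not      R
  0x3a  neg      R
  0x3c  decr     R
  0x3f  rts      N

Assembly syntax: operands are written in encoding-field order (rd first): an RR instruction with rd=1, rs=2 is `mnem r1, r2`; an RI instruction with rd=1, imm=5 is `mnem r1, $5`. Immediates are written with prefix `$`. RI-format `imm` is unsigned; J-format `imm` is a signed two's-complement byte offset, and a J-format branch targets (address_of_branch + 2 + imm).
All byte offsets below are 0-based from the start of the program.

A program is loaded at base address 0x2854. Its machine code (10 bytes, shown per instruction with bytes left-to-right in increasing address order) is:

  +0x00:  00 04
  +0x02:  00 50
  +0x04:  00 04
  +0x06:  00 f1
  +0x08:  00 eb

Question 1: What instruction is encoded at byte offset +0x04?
off 0x04: read 00 04 as little → 0x0400
  opcode bits[15:10]=0x1: jz/J
  [9:0] imm=0 = $0

jz $0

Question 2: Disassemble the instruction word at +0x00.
jz $0

+0x00: 00 04 ⇒ word 0x0400 (little)
  opcode bits[15:10]=0x1: jz/J
  [9:0] imm=0 = $0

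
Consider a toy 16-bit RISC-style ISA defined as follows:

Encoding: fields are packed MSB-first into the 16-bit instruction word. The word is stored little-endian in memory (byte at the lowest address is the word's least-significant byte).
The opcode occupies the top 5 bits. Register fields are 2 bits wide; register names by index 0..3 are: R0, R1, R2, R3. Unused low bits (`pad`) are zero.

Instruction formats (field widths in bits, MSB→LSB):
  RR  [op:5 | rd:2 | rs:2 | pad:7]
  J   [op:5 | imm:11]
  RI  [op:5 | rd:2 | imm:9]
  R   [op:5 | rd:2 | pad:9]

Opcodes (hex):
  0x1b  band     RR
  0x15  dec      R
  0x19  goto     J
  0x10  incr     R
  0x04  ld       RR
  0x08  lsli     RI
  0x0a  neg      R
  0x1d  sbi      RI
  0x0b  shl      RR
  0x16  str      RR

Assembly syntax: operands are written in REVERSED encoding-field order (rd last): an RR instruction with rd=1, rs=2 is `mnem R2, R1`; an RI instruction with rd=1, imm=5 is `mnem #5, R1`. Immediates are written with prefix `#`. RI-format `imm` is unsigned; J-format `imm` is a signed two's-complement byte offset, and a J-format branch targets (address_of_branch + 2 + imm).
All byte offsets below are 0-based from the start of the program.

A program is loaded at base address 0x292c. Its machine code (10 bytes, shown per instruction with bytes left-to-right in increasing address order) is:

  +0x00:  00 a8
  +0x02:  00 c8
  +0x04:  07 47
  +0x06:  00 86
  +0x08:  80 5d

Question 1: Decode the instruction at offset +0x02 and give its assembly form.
goto #0

off 0x02: read 00 c8 as little → 0xc800
  opcode bits[15:11]=0x19: goto/J
  [10:0] imm=0 = #0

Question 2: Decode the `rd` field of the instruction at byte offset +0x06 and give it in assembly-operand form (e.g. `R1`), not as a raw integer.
R3

[06] 00 86 → 0x8600
  top 5b → 0x10 → incr [R]
  [10:9] rd=3 = R3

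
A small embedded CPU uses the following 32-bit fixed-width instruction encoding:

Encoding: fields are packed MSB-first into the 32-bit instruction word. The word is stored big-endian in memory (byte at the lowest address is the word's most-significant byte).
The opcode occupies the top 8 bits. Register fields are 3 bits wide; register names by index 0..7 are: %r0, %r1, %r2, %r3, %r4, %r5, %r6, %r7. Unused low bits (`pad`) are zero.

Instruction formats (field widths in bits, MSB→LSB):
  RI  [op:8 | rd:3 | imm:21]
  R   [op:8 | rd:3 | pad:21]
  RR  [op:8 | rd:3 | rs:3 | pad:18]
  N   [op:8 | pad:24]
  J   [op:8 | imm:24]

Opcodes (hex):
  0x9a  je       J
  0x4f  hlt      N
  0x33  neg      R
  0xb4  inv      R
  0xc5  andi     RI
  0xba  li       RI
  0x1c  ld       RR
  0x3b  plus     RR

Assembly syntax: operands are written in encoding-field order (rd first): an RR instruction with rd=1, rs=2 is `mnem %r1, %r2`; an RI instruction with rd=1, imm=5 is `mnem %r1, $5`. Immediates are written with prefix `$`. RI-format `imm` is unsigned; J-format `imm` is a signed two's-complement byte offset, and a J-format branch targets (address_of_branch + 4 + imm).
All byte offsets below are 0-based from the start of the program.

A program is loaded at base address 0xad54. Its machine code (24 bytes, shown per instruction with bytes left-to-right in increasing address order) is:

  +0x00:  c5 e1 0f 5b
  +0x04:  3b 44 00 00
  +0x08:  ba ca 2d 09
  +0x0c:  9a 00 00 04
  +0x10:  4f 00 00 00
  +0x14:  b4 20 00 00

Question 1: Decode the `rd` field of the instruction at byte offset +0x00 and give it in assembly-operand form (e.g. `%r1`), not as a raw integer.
%r7

@+00  big-endian(c5 e1 0f 5b) = 0xc5e10f5b
  top 8b → 0xc5 → andi [RI]
  rd: (w>>21)&0x7=0x7 → %r7
  imm: (w>>0)&0x1fffff=0x10f5b → $69467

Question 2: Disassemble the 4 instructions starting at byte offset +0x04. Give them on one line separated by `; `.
+0x04: 3b 44 00 00 ⇒ word 0x3b440000 (big)
  opcode bits[31:24]=0x3b: plus/RR
  rd@[23:21]=0x2 ⇒ %r2
  rs@[20:18]=0x1 ⇒ %r1
+0x08: ba ca 2d 09 ⇒ word 0xbaca2d09 (big)
  opcode bits[31:24]=0xba: li/RI
  rd@[23:21]=0x6 ⇒ %r6
  imm@[20:0]=0xa2d09 ⇒ $666889
+0x0c: 9a 00 00 04 ⇒ word 0x9a000004 (big)
  opcode bits[31:24]=0x9a: je/J
  imm@[23:0]=0x4 ⇒ $4
+0x10: 4f 00 00 00 ⇒ word 0x4f000000 (big)
  opcode bits[31:24]=0x4f: hlt/N

plus %r2, %r1; li %r6, $666889; je $4; hlt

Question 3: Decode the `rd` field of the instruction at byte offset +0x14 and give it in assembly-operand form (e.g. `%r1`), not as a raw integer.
off 0x14: read b4 20 00 00 as big → 0xb4200000
  op=0xb4200000>>24=0xb4 ⇒ inv (R)
  rd: (w>>21)&0x7=0x1 → %r1

%r1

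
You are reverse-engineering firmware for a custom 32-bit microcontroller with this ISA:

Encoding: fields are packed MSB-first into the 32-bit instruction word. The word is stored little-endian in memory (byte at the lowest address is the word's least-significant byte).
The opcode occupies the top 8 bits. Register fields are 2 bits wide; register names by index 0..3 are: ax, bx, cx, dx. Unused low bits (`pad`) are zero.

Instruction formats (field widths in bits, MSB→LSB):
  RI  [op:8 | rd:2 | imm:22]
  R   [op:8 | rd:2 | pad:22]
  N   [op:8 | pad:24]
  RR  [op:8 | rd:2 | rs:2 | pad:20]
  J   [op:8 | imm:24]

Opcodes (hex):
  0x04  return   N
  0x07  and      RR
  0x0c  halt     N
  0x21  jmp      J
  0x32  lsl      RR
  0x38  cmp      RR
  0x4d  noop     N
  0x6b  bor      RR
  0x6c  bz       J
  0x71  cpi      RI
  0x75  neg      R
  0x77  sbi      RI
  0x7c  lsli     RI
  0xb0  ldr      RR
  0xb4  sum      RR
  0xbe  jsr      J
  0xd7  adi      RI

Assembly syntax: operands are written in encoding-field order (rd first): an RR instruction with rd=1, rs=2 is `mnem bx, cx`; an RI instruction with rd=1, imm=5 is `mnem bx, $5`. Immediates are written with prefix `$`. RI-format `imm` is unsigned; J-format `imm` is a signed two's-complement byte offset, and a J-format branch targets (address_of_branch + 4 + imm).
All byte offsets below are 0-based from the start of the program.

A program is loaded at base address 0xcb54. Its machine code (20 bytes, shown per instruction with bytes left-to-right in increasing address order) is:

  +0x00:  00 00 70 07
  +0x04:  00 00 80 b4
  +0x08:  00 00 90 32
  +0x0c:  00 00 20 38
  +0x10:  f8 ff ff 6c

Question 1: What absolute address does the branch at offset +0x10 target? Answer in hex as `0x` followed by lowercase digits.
0xcb60

[10] f8 ff ff 6c → 0x6cfffff8
  opcode bits[31:24]=0x6c: bz/J
  [23:0] imm=16777208 (s24→-8) = $-8
  target = base 0xcb54 + off 0x10 + 4 + imm -8 = 0xcb60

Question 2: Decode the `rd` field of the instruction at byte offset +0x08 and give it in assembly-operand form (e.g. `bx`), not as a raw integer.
off 0x08: read 00 00 90 32 as little → 0x32900000
  op=0x32900000>>24=0x32 ⇒ lsl (RR)
  rd@[23:22]=0x2 ⇒ cx
  rs@[21:20]=0x1 ⇒ bx

cx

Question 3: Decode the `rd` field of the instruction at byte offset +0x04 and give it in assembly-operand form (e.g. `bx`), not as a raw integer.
off 0x04: read 00 00 80 b4 as little → 0xb4800000
  op=0xb4800000>>24=0xb4 ⇒ sum (RR)
  rd: (w>>22)&0x3=0x2 → cx
  rs: (w>>20)&0x3=0x0 → ax

cx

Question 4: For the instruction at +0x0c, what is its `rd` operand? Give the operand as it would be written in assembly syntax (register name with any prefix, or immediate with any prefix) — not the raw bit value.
ax

[0c] 00 00 20 38 → 0x38200000
  top 8b → 0x38 → cmp [RR]
  [23:22] rd=0 = ax
  [21:20] rs=2 = cx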